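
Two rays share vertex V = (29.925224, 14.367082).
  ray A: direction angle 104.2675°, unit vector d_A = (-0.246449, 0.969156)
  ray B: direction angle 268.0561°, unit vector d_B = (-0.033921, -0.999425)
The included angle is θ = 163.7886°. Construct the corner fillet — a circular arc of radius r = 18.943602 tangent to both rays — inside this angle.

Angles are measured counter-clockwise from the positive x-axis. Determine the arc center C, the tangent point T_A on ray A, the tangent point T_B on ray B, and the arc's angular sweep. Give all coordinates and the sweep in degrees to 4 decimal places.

center=(10.9010,12.3132) T_A=(29.2603,16.9819) T_B=(29.8337,11.6706) sweep=16.2114

bisector direction at 186.1618° = (-0.994223,-0.107337)
center distance |VC| = r/sin(θ/2) = 18.943602/sin(81.8943°) = 19.134765
C = V + |VC|·bis = (10.9010,12.3132)
T_A = V + ((C−V)·d_A)·d_A = V + 2.6980·d_A = (29.2603,16.9819)
T_B = V + ((C−V)·d_B)·d_B = V + 2.6980·d_B = (29.8337,11.6706)
sweep = 180° − θ = 16.2114°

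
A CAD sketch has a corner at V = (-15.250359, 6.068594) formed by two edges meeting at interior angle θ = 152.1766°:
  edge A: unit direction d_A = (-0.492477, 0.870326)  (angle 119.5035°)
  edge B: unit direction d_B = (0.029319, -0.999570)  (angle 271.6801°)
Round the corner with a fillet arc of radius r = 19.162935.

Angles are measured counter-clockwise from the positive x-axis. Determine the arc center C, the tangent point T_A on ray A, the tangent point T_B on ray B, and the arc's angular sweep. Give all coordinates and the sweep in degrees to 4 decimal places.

center=(-34.2659,0.7623) T_A=(-17.5879,10.1996) T_B=(-15.1112,1.3241) sweep=27.8234

bisector direction at 195.5918° = (-0.963201,-0.268782)
center distance |VC| = r/sin(θ/2) = 19.162935/sin(76.0883°) = 19.742020
C = V + |VC|·bis = (-34.2659,0.7623)
T_A = V + ((C−V)·d_A)·d_A = V + 4.7465·d_A = (-17.5879,10.1996)
T_B = V + ((C−V)·d_B)·d_B = V + 4.7465·d_B = (-15.1112,1.3241)
sweep = 180° − θ = 27.8234°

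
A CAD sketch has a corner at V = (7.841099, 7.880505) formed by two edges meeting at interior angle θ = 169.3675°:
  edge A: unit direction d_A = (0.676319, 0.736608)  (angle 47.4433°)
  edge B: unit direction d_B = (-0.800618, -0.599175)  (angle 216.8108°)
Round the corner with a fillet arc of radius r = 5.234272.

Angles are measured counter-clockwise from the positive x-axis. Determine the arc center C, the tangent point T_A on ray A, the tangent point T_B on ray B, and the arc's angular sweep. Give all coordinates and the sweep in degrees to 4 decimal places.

center=(4.3149,11.7793) T_A=(8.1705,8.2393) T_B=(7.4511,7.5887) sweep=10.6325

bisector direction at 132.1271° = (-0.670777,0.741659)
center distance |VC| = r/sin(θ/2) = 5.234272/sin(84.6838°) = 5.256885
C = V + |VC|·bis = (4.3149,11.7793)
T_A = V + ((C−V)·d_A)·d_A = V + 0.4871·d_A = (8.1705,8.2393)
T_B = V + ((C−V)·d_B)·d_B = V + 0.4871·d_B = (7.4511,7.5887)
sweep = 180° − θ = 10.6325°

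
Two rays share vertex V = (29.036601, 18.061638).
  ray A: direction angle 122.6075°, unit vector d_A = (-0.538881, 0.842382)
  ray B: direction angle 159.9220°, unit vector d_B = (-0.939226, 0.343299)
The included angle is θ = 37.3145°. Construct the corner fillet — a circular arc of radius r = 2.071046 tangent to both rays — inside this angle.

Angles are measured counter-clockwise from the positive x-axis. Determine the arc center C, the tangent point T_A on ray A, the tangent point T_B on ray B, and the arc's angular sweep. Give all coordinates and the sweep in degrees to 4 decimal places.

center=(23.9867,22.1125) T_A=(25.7313,23.2286) T_B=(23.2757,20.1673) sweep=142.6855

bisector direction at 141.2647° = (-0.780046,0.625723)
center distance |VC| = r/sin(θ/2) = 2.071046/sin(18.6573°) = 6.473917
C = V + |VC|·bis = (23.9867,22.1125)
T_A = V + ((C−V)·d_A)·d_A = V + 6.1337·d_A = (25.7313,23.2286)
T_B = V + ((C−V)·d_B)·d_B = V + 6.1337·d_B = (23.2757,20.1673)
sweep = 180° − θ = 142.6855°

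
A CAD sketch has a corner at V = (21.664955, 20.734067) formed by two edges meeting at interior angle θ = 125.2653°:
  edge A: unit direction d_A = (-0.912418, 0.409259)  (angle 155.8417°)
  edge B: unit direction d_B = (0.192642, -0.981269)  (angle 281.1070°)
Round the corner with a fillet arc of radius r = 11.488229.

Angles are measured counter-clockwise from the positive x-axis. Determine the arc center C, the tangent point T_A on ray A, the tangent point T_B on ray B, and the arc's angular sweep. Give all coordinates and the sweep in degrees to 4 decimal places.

center=(11.5375,12.6857) T_A=(16.2391,23.1678) T_B=(22.8105,14.8988) sweep=54.7347

bisector direction at 218.4743° = (-0.782887,-0.622164)
center distance |VC| = r/sin(θ/2) = 11.488229/sin(62.6326°) = 12.936066
C = V + |VC|·bis = (11.5375,12.6857)
T_A = V + ((C−V)·d_A)·d_A = V + 5.9466·d_A = (16.2391,23.1678)
T_B = V + ((C−V)·d_B)·d_B = V + 5.9466·d_B = (22.8105,14.8988)
sweep = 180° − θ = 54.7347°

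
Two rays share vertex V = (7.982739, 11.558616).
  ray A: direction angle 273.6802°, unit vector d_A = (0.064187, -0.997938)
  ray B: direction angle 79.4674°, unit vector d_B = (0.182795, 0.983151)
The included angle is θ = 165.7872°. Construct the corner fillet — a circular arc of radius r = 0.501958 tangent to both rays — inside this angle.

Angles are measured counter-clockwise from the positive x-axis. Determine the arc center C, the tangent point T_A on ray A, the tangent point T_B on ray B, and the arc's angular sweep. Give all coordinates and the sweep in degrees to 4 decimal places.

bisector direction at 356.5738° = (0.998213,-0.059763)
center distance |VC| = r/sin(θ/2) = 0.501958/sin(82.8936°) = 0.505844
C = V + |VC|·bis = (8.4877,11.5284)
T_A = V + ((C−V)·d_A)·d_A = V + 0.0626·d_A = (7.9868,11.4962)
T_B = V + ((C−V)·d_B)·d_B = V + 0.0626·d_B = (7.9942,11.6201)
sweep = 180° − θ = 14.2128°

center=(8.4877,11.5284) T_A=(7.9868,11.4962) T_B=(7.9942,11.6201) sweep=14.2128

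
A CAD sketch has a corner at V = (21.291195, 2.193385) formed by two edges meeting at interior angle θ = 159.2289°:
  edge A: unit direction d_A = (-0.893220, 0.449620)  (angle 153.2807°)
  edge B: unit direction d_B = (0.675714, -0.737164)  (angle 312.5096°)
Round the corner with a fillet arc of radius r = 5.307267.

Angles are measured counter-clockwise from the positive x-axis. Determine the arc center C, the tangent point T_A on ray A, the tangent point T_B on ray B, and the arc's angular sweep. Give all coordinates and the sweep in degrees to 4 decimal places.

center=(18.0361,-2.1098) T_A=(20.4224,2.6307) T_B=(21.9484,1.4764) sweep=20.7711

bisector direction at 232.8952° = (-0.603275,-0.797533)
center distance |VC| = r/sin(θ/2) = 5.307267/sin(79.6145°) = 5.395664
C = V + |VC|·bis = (18.0361,-2.1098)
T_A = V + ((C−V)·d_A)·d_A = V + 0.9727·d_A = (20.4224,2.6307)
T_B = V + ((C−V)·d_B)·d_B = V + 0.9727·d_B = (21.9484,1.4764)
sweep = 180° − θ = 20.7711°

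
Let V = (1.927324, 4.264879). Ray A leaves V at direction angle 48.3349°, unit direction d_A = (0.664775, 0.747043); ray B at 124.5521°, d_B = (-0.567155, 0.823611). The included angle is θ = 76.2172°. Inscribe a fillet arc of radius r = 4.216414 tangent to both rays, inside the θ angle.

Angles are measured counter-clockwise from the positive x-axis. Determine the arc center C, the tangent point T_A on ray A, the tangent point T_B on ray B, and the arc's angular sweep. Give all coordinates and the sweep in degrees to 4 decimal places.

center=(2.3511,11.0838) T_A=(5.5010,8.2808) T_B=(-1.1216,8.6924) sweep=103.7828

bisector direction at 86.4435° = (0.062033,0.998074)
center distance |VC| = r/sin(θ/2) = 4.216414/sin(38.1086°) = 6.832029
C = V + |VC|·bis = (2.3511,11.0838)
T_A = V + ((C−V)·d_A)·d_A = V + 5.3757·d_A = (5.5010,8.2808)
T_B = V + ((C−V)·d_B)·d_B = V + 5.3757·d_B = (-1.1216,8.6924)
sweep = 180° − θ = 103.7828°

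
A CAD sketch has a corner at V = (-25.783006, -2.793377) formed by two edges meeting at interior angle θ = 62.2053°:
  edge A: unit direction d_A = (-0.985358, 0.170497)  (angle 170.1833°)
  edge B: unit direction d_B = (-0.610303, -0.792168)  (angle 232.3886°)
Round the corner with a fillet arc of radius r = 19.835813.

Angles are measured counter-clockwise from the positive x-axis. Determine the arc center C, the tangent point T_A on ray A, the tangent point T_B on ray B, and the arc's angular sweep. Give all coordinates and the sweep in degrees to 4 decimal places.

bisector direction at 201.2859° = (-0.931780,-0.363023)
center distance |VC| = r/sin(θ/2) = 19.835813/sin(31.1027°) = 38.398863
C = V + |VC|·bis = (-61.5623,-16.7330)
T_A = V + ((C−V)·d_A)·d_A = V + 32.8788·d_A = (-58.1804,2.8123)
T_B = V + ((C−V)·d_B)·d_B = V + 32.8788·d_B = (-45.8490,-28.8389)
sweep = 180° − θ = 117.7947°

center=(-61.5623,-16.7330) T_A=(-58.1804,2.8123) T_B=(-45.8490,-28.8389) sweep=117.7947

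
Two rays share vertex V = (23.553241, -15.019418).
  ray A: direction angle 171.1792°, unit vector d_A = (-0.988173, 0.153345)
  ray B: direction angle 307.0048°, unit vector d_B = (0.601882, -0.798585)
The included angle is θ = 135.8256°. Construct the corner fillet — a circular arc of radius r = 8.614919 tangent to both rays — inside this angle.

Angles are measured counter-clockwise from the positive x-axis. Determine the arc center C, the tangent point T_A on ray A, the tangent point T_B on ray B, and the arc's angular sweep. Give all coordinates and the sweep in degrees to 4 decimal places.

center=(18.7776,-22.9964) T_A=(20.0987,-14.4833) T_B=(25.6574,-17.8112) sweep=44.1744

bisector direction at 239.0920° = (-0.513661,-0.857993)
center distance |VC| = r/sin(θ/2) = 8.614919/sin(67.9128°) = 9.297217
C = V + |VC|·bis = (18.7776,-22.9964)
T_A = V + ((C−V)·d_A)·d_A = V + 3.4959·d_A = (20.0987,-14.4833)
T_B = V + ((C−V)·d_B)·d_B = V + 3.4959·d_B = (25.6574,-17.8112)
sweep = 180° − θ = 44.1744°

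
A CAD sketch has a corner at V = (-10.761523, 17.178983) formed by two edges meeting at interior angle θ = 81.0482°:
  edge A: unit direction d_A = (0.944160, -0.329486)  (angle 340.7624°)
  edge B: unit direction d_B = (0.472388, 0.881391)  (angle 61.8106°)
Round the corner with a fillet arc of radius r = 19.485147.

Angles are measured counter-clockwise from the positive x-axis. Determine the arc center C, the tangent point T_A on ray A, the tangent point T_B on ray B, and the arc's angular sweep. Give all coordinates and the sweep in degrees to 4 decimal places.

bisector direction at 21.2865° = (0.931777,0.363032)
center distance |VC| = r/sin(θ/2) = 19.485147/sin(40.5241°) = 29.987860
C = V + |VC|·bis = (17.1805,28.0655)
T_A = V + ((C−V)·d_A)·d_A = V + 22.7948·d_A = (10.7604,9.6684)
T_B = V + ((C−V)·d_B)·d_B = V + 22.7948·d_B = (0.0064,37.2701)
sweep = 180° − θ = 98.9518°

center=(17.1805,28.0655) T_A=(10.7604,9.6684) T_B=(0.0064,37.2701) sweep=98.9518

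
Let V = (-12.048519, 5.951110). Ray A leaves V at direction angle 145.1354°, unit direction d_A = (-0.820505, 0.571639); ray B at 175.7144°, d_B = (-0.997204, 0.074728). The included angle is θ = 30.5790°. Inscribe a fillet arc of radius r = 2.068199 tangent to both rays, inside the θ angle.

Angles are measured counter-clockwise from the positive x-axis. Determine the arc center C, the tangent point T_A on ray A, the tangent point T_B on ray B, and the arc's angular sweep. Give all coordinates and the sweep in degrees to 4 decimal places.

center=(-19.4383,8.5789) T_A=(-18.2561,10.2759) T_B=(-19.5929,6.5165) sweep=149.4210

bisector direction at 160.4249° = (-0.942203,0.335042)
center distance |VC| = r/sin(θ/2) = 2.068199/sin(15.2895°) = 7.843110
C = V + |VC|·bis = (-19.4383,8.5789)
T_A = V + ((C−V)·d_A)·d_A = V + 7.5655·d_A = (-18.2561,10.2759)
T_B = V + ((C−V)·d_B)·d_B = V + 7.5655·d_B = (-19.5929,6.5165)
sweep = 180° − θ = 149.4210°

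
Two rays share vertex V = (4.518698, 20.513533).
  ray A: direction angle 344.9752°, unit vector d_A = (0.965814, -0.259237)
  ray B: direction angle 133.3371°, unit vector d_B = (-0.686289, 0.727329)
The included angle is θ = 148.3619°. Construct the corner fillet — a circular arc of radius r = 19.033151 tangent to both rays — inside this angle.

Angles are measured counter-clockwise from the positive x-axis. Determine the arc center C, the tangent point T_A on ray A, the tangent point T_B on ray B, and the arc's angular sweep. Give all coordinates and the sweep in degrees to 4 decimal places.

bisector direction at 59.1561° = (0.512700,0.858568)
center distance |VC| = r/sin(θ/2) = 19.033151/sin(74.1809°) = 19.782360
C = V + |VC|·bis = (14.6611,37.4980)
T_A = V + ((C−V)·d_A)·d_A = V + 5.3927·d_A = (9.7270,19.1156)
T_B = V + ((C−V)·d_B)·d_B = V + 5.3927·d_B = (0.8178,24.4358)
sweep = 180° − θ = 31.6381°

center=(14.6611,37.4980) T_A=(9.7270,19.1156) T_B=(0.8178,24.4358) sweep=31.6381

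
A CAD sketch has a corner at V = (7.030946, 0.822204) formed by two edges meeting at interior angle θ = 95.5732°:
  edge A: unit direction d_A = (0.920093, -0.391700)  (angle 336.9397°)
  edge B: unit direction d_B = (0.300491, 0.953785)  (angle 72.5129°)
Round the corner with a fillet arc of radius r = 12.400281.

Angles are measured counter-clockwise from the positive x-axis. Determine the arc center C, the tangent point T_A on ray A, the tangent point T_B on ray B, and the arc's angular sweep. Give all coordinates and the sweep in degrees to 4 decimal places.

center=(22.2384,7.8253) T_A=(17.3812,-3.5841) T_B=(10.4112,11.5515) sweep=84.4268

bisector direction at 24.7263° = (0.908316,0.418284)
center distance |VC| = r/sin(θ/2) = 12.400281/sin(47.7866°) = 16.742487
C = V + |VC|·bis = (22.2384,7.8253)
T_A = V + ((C−V)·d_A)·d_A = V + 11.2492·d_A = (17.3812,-3.5841)
T_B = V + ((C−V)·d_B)·d_B = V + 11.2492·d_B = (10.4112,11.5515)
sweep = 180° − θ = 84.4268°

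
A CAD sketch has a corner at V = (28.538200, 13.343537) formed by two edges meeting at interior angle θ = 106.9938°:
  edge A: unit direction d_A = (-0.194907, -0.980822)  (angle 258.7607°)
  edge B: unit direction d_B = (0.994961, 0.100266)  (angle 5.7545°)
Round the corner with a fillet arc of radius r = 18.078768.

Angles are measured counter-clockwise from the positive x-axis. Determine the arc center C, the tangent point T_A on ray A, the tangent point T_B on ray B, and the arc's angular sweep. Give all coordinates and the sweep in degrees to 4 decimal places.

bisector direction at 312.2576° = (0.672465,-0.740129)
center distance |VC| = r/sin(θ/2) = 18.078768/sin(53.4969°) = 22.490934
C = V + |VC|·bis = (43.6626,-3.3027)
T_A = V + ((C−V)·d_A)·d_A = V + 13.3791·d_A = (25.9305,0.2210)
T_B = V + ((C−V)·d_B)·d_B = V + 13.3791·d_B = (41.8499,14.6850)
sweep = 180° − θ = 73.0062°

center=(43.6626,-3.3027) T_A=(25.9305,0.2210) T_B=(41.8499,14.6850) sweep=73.0062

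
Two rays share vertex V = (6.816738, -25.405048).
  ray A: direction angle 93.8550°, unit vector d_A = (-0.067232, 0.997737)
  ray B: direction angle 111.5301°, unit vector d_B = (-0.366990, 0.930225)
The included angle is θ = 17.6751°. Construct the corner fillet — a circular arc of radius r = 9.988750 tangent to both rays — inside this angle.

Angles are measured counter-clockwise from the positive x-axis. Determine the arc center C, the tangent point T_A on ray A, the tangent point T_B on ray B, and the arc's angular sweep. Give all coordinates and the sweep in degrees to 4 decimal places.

bisector direction at 102.6926° = (-0.219719,0.975563)
center distance |VC| = r/sin(θ/2) = 9.988750/sin(8.8376°) = 65.016761
C = V + |VC|·bis = (-7.4687,38.0229)
T_A = V + ((C−V)·d_A)·d_A = V + 64.2449·d_A = (2.4974,38.6945)
T_B = V + ((C−V)·d_B)·d_B = V + 64.2449·d_B = (-16.7605,34.3571)
sweep = 180° − θ = 162.3249°

center=(-7.4687,38.0229) T_A=(2.4974,38.6945) T_B=(-16.7605,34.3571) sweep=162.3249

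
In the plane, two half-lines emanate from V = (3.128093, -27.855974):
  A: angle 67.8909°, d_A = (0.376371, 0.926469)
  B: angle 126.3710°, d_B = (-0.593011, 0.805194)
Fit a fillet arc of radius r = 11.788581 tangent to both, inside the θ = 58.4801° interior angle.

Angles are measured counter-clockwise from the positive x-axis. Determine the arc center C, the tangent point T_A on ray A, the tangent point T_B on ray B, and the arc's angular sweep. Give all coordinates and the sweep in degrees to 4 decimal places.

bisector direction at 97.1309° = (-0.124137,0.992265)
center distance |VC| = r/sin(θ/2) = 11.788581/sin(29.2401°) = 24.133699
C = V + |VC|·bis = (0.1322,-3.9089)
T_A = V + ((C−V)·d_A)·d_A = V + 21.0586·d_A = (11.0539,-8.3458)
T_B = V + ((C−V)·d_B)·d_B = V + 21.0586·d_B = (-9.3599,-10.8997)
sweep = 180° − θ = 121.5199°

center=(0.1322,-3.9089) T_A=(11.0539,-8.3458) T_B=(-9.3599,-10.8997) sweep=121.5199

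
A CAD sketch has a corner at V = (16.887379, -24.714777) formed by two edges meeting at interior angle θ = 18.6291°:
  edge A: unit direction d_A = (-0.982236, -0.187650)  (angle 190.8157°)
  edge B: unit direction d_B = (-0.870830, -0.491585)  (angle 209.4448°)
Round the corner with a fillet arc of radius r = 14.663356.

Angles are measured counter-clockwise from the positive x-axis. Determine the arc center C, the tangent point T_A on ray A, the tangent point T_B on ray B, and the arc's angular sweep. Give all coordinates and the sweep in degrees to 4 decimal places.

center=(-68.1743,-55.8939) T_A=(-70.9259,-41.4910) T_B=(-60.9660,-68.6632) sweep=161.3709

bisector direction at 200.1303° = (-0.938913,-0.344155)
center distance |VC| = r/sin(θ/2) = 14.663356/sin(9.3146°) = 90.595955
C = V + |VC|·bis = (-68.1743,-55.8939)
T_A = V + ((C−V)·d_A)·d_A = V + 89.4014·d_A = (-70.9259,-41.4910)
T_B = V + ((C−V)·d_B)·d_B = V + 89.4014·d_B = (-60.9660,-68.6632)
sweep = 180° − θ = 161.3709°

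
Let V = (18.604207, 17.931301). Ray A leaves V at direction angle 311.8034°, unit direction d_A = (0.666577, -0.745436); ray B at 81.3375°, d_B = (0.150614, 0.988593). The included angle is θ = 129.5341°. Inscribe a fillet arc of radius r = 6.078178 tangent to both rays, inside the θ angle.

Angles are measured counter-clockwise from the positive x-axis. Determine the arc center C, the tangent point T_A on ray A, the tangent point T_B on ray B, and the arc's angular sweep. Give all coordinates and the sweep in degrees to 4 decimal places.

bisector direction at 16.5704° = (0.958470,0.285194)
center distance |VC| = r/sin(θ/2) = 6.078178/sin(64.7670°) = 6.719322
C = V + |VC|·bis = (25.0445,19.8476)
T_A = V + ((C−V)·d_A)·d_A = V + 2.8644·d_A = (20.5136,15.7960)
T_B = V + ((C−V)·d_B)·d_B = V + 2.8644·d_B = (19.0356,20.7631)
sweep = 180° − θ = 50.4659°

center=(25.0445,19.8476) T_A=(20.5136,15.7960) T_B=(19.0356,20.7631) sweep=50.4659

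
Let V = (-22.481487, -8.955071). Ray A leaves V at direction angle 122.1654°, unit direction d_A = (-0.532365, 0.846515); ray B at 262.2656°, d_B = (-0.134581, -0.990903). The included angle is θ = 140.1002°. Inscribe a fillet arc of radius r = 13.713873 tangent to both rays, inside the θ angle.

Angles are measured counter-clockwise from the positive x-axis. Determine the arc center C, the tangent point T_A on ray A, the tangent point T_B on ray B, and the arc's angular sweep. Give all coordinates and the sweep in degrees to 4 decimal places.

center=(-36.7405,-12.0420) T_A=(-25.1315,-4.7412) T_B=(-23.1514,-13.8877) sweep=39.8998

bisector direction at 192.2155° = (-0.977359,-0.211589)
center distance |VC| = r/sin(θ/2) = 13.713873/sin(70.0501°) = 14.589361
C = V + |VC|·bis = (-36.7405,-12.0420)
T_A = V + ((C−V)·d_A)·d_A = V + 4.9779·d_A = (-25.1315,-4.7412)
T_B = V + ((C−V)·d_B)·d_B = V + 4.9779·d_B = (-23.1514,-13.8877)
sweep = 180° − θ = 39.8998°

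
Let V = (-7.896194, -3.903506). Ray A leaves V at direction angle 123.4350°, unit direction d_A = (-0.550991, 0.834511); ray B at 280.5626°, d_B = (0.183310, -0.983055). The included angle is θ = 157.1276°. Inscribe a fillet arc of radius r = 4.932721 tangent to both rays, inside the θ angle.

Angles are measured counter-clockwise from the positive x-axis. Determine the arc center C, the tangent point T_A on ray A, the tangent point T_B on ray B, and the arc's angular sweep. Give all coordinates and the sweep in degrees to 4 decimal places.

center=(-12.5624,-5.7887) T_A=(-8.4460,-3.0708) T_B=(-7.7133,-4.8845) sweep=22.8724

bisector direction at 201.9988° = (-0.927192,-0.374587)
center distance |VC| = r/sin(θ/2) = 4.932721/sin(78.5638°) = 5.032639
C = V + |VC|·bis = (-12.5624,-5.7887)
T_A = V + ((C−V)·d_A)·d_A = V + 0.9979·d_A = (-8.4460,-3.0708)
T_B = V + ((C−V)·d_B)·d_B = V + 0.9979·d_B = (-7.7133,-4.8845)
sweep = 180° − θ = 22.8724°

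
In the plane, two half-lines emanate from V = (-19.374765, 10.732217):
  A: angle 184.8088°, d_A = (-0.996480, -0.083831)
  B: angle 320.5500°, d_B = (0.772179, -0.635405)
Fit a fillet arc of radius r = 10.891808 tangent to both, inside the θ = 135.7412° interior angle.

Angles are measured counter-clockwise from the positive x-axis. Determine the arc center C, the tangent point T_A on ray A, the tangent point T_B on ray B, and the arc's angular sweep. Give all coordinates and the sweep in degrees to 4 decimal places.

center=(-22.8753,-0.4926) T_A=(-23.7884,10.3609) T_B=(-15.9546,7.9179) sweep=44.2588

bisector direction at 252.6794° = (-0.297718,-0.954654)
center distance |VC| = r/sin(θ/2) = 10.891808/sin(67.8706°) = 11.757952
C = V + |VC|·bis = (-22.8753,-0.4926)
T_A = V + ((C−V)·d_A)·d_A = V + 4.4292·d_A = (-23.7884,10.3609)
T_B = V + ((C−V)·d_B)·d_B = V + 4.4292·d_B = (-15.9546,7.9179)
sweep = 180° − θ = 44.2588°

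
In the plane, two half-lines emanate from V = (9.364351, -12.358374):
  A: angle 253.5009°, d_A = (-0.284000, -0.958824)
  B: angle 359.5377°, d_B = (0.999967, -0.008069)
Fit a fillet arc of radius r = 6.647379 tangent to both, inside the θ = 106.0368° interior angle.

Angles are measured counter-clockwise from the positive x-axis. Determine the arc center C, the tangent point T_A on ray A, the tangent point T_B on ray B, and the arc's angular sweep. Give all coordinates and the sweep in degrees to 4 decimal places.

bisector direction at 306.5193° = (0.595094,-0.803656)
center distance |VC| = r/sin(θ/2) = 6.647379/sin(53.0184°) = 8.321407
C = V + |VC|·bis = (14.3164,-19.0459)
T_A = V + ((C−V)·d_A)·d_A = V + 5.0058·d_A = (7.9427,-17.1581)
T_B = V + ((C−V)·d_B)·d_B = V + 5.0058·d_B = (14.3700,-12.3988)
sweep = 180° − θ = 73.9632°

center=(14.3164,-19.0459) T_A=(7.9427,-17.1581) T_B=(14.3700,-12.3988) sweep=73.9632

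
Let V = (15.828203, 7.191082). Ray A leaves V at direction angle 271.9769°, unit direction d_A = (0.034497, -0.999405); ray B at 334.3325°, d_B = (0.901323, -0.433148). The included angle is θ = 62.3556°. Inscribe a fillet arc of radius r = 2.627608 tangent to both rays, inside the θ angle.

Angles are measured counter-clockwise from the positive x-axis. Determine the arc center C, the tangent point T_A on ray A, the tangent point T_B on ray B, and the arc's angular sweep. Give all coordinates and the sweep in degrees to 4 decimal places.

bisector direction at 303.1547° = (0.546901,-0.837197)
center distance |VC| = r/sin(θ/2) = 2.627608/sin(31.1778°) = 5.075585
C = V + |VC|·bis = (18.6040,2.9418)
T_A = V + ((C−V)·d_A)·d_A = V + 4.3425·d_A = (15.9780,2.8512)
T_B = V + ((C−V)·d_B)·d_B = V + 4.3425·d_B = (19.7422,5.3101)
sweep = 180° − θ = 117.6444°

center=(18.6040,2.9418) T_A=(15.9780,2.8512) T_B=(19.7422,5.3101) sweep=117.6444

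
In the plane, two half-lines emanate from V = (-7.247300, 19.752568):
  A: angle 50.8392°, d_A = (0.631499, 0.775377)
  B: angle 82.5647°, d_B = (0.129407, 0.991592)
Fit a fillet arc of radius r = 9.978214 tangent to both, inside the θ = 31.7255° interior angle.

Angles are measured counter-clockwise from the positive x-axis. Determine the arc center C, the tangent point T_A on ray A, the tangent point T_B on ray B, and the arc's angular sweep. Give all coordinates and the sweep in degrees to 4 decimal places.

bisector direction at 66.7019° = (0.395514,0.918460)
center distance |VC| = r/sin(θ/2) = 9.978214/sin(15.8628°) = 36.505585
C = V + |VC|·bis = (7.1912,53.2815)
T_A = V + ((C−V)·d_A)·d_A = V + 35.1154·d_A = (14.9281,46.9803)
T_B = V + ((C−V)·d_B)·d_B = V + 35.1154·d_B = (-2.7031,54.5727)
sweep = 180° − θ = 148.2745°

center=(7.1912,53.2815) T_A=(14.9281,46.9803) T_B=(-2.7031,54.5727) sweep=148.2745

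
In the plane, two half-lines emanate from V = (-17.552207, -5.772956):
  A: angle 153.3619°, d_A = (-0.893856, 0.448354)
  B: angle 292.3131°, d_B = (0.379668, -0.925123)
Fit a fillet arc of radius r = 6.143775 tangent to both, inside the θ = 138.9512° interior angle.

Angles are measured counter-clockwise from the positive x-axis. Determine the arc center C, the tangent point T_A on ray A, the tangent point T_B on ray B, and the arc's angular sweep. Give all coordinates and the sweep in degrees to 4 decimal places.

center=(-22.3627,-10.2334) T_A=(-19.6081,-4.7417) T_B=(-16.6790,-7.9008) sweep=41.0488

bisector direction at 222.8375° = (-0.733285,-0.679921)
center distance |VC| = r/sin(θ/2) = 6.143775/sin(69.4756°) = 6.560197
C = V + |VC|·bis = (-22.3627,-10.2334)
T_A = V + ((C−V)·d_A)·d_A = V + 2.3000·d_A = (-19.6081,-4.7417)
T_B = V + ((C−V)·d_B)·d_B = V + 2.3000·d_B = (-16.6790,-7.9008)
sweep = 180° − θ = 41.0488°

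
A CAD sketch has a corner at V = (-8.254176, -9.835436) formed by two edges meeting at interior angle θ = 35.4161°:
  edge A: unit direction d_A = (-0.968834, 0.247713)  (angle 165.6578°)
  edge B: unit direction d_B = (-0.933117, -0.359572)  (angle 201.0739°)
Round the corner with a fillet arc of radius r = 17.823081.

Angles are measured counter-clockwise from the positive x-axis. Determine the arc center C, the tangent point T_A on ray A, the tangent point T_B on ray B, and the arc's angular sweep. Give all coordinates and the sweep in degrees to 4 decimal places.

center=(-66.7495,-13.2757) T_A=(-62.3345,3.9919) T_B=(-60.3408,-29.9067) sweep=144.5839

bisector direction at 183.3658° = (-0.998275,-0.058711)
center distance |VC| = r/sin(θ/2) = 17.823081/sin(17.7081°) = 58.596385
C = V + |VC|·bis = (-66.7495,-13.2757)
T_A = V + ((C−V)·d_A)·d_A = V + 55.8200·d_A = (-62.3345,3.9919)
T_B = V + ((C−V)·d_B)·d_B = V + 55.8200·d_B = (-60.3408,-29.9067)
sweep = 180° − θ = 144.5839°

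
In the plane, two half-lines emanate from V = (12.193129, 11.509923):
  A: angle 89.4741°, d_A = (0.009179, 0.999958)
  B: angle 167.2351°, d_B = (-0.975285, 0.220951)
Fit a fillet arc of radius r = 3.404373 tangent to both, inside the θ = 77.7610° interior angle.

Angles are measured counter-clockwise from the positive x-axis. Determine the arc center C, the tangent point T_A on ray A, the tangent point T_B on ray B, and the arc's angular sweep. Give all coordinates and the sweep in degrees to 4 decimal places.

bisector direction at 128.3546° = (-0.620527,0.784185)
center distance |VC| = r/sin(θ/2) = 3.404373/sin(38.8805°) = 5.423583
C = V + |VC|·bis = (8.8277,15.7630)
T_A = V + ((C−V)·d_A)·d_A = V + 4.2220·d_A = (12.2319,15.7318)
T_B = V + ((C−V)·d_B)·d_B = V + 4.2220·d_B = (8.0755,12.4428)
sweep = 180° − θ = 102.2390°

center=(8.8277,15.7630) T_A=(12.2319,15.7318) T_B=(8.0755,12.4428) sweep=102.2390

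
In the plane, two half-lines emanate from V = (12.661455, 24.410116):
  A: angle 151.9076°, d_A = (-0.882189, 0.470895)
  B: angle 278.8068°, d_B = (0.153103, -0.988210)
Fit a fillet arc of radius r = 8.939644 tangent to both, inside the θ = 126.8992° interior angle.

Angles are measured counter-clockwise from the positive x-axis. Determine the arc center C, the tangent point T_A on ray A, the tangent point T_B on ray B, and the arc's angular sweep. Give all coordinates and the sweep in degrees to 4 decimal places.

bisector direction at 215.3572° = (-0.815560,-0.578672)
center distance |VC| = r/sin(θ/2) = 8.939644/sin(63.4496°) = 9.993548
C = V + |VC|·bis = (4.5111,18.6271)
T_A = V + ((C−V)·d_A)·d_A = V + 4.4670·d_A = (8.7207,26.5136)
T_B = V + ((C−V)·d_B)·d_B = V + 4.4670·d_B = (13.3454,19.9958)
sweep = 180° − θ = 53.1008°

center=(4.5111,18.6271) T_A=(8.7207,26.5136) T_B=(13.3454,19.9958) sweep=53.1008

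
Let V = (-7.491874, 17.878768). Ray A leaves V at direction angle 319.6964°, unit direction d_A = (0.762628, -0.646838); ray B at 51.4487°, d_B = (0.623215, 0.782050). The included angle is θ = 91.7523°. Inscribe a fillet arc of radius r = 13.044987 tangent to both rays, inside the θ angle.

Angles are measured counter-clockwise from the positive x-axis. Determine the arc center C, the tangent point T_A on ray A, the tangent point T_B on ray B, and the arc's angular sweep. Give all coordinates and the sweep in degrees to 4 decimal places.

bisector direction at 5.5725° = (0.995274,0.097106)
center distance |VC| = r/sin(θ/2) = 13.044987/sin(45.8762°) = 18.172642
C = V + |VC|·bis = (10.5949,19.6434)
T_A = V + ((C−V)·d_A)·d_A = V + 12.6520·d_A = (2.1569,9.6950)
T_B = V + ((C−V)·d_B)·d_B = V + 12.6520·d_B = (0.3930,27.7733)
sweep = 180° − θ = 88.2477°

center=(10.5949,19.6434) T_A=(2.1569,9.6950) T_B=(0.3930,27.7733) sweep=88.2477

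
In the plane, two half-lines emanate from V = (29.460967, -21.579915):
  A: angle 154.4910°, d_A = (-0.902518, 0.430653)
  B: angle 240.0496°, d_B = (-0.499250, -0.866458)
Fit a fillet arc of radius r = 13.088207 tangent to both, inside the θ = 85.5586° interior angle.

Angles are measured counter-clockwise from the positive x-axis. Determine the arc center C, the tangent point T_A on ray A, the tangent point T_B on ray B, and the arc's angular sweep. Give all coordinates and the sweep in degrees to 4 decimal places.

center=(11.0591,-27.3010) T_A=(16.6956,-15.4887) T_B=(22.3995,-33.8353) sweep=94.4414

bisector direction at 197.2703° = (-0.954915,-0.296880)
center distance |VC| = r/sin(θ/2) = 13.088207/sin(42.7793°) = 19.270710
C = V + |VC|·bis = (11.0591,-27.3010)
T_A = V + ((C−V)·d_A)·d_A = V + 14.1442·d_A = (16.6956,-15.4887)
T_B = V + ((C−V)·d_B)·d_B = V + 14.1442·d_B = (22.3995,-33.8353)
sweep = 180° − θ = 94.4414°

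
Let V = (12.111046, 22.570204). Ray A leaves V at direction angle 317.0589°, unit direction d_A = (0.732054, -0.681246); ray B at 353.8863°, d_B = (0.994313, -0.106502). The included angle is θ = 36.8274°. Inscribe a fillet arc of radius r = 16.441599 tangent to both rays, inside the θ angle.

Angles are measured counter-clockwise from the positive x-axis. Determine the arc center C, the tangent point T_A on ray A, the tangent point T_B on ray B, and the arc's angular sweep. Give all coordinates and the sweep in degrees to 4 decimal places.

center=(59.4649,0.9624) T_A=(48.2642,-11.0737) T_B=(61.2160,17.3105) sweep=143.1726

bisector direction at 335.4726° = (0.909763,-0.415128)
center distance |VC| = r/sin(θ/2) = 16.441599/sin(18.4137°) = 52.050816
C = V + |VC|·bis = (59.4649,0.9624)
T_A = V + ((C−V)·d_A)·d_A = V + 49.3858·d_A = (48.2642,-11.0737)
T_B = V + ((C−V)·d_B)·d_B = V + 49.3858·d_B = (61.2160,17.3105)
sweep = 180° − θ = 143.1726°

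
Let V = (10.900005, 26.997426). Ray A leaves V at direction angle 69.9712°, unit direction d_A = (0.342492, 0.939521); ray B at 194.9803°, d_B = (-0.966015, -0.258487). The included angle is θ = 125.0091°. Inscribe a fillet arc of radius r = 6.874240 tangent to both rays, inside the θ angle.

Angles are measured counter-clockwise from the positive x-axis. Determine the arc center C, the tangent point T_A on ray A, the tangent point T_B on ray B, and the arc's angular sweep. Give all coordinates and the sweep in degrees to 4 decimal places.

bisector direction at 132.4758° = (-0.675278,0.737563)
center distance |VC| = r/sin(θ/2) = 6.874240/sin(62.5046°) = 7.749574
C = V + |VC|·bis = (5.6669,32.7132)
T_A = V + ((C−V)·d_A)·d_A = V + 3.5778·d_A = (12.1254,30.3589)
T_B = V + ((C−V)·d_B)·d_B = V + 3.5778·d_B = (7.4438,26.0726)
sweep = 180° − θ = 54.9909°

center=(5.6669,32.7132) T_A=(12.1254,30.3589) T_B=(7.4438,26.0726) sweep=54.9909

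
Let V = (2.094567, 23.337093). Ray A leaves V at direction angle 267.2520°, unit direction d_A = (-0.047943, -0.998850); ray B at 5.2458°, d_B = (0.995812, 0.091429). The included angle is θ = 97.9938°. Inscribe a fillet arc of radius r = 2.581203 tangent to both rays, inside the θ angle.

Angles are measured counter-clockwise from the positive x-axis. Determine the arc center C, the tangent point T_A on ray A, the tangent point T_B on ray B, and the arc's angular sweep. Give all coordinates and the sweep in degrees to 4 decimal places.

center=(4.5652,20.9719) T_A=(1.9870,21.0956) T_B=(4.3292,23.5423) sweep=82.0062

bisector direction at 316.2489° = (0.722351,-0.691527)
center distance |VC| = r/sin(θ/2) = 2.581203/sin(48.9969°) = 3.420288
C = V + |VC|·bis = (4.5652,20.9719)
T_A = V + ((C−V)·d_A)·d_A = V + 2.2441·d_A = (1.9870,21.0956)
T_B = V + ((C−V)·d_B)·d_B = V + 2.2441·d_B = (4.3292,23.5423)
sweep = 180° − θ = 82.0062°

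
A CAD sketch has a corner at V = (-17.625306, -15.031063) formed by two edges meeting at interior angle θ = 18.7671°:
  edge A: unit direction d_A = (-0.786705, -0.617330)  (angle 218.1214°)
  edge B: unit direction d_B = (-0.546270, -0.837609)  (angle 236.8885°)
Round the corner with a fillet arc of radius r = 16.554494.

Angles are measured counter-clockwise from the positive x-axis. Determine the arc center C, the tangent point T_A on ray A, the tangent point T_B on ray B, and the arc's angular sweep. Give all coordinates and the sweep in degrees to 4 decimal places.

bisector direction at 227.5050° = (-0.675527,-0.737336)
center distance |VC| = r/sin(θ/2) = 16.554494/sin(9.3835°) = 101.534712
C = V + |VC|·bis = (-86.2147,-89.8962)
T_A = V + ((C−V)·d_A)·d_A = V + 100.1761·d_A = (-96.4343,-76.8727)
T_B = V + ((C−V)·d_B)·d_B = V + 100.1761·d_B = (-72.3485,-98.9395)
sweep = 180° − θ = 161.2329°

center=(-86.2147,-89.8962) T_A=(-96.4343,-76.8727) T_B=(-72.3485,-98.9395) sweep=161.2329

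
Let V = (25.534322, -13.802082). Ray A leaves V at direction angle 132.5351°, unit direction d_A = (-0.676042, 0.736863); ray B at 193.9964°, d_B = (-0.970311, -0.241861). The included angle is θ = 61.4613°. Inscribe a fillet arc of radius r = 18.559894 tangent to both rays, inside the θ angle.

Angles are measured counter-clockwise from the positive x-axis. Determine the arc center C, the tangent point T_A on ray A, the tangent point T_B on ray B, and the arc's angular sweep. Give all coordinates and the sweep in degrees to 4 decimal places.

bisector direction at 163.2657° = (-0.957651,0.287933)
center distance |VC| = r/sin(θ/2) = 18.559894/sin(30.7307°) = 36.320532
C = V + |VC|·bis = (-9.2481,-3.3442)
T_A = V + ((C−V)·d_A)·d_A = V + 31.2204·d_A = (4.4281,9.2031)
T_B = V + ((C−V)·d_B)·d_B = V + 31.2204·d_B = (-4.7591,-21.3531)
sweep = 180° − θ = 118.5387°

center=(-9.2481,-3.3442) T_A=(4.4281,9.2031) T_B=(-4.7591,-21.3531) sweep=118.5387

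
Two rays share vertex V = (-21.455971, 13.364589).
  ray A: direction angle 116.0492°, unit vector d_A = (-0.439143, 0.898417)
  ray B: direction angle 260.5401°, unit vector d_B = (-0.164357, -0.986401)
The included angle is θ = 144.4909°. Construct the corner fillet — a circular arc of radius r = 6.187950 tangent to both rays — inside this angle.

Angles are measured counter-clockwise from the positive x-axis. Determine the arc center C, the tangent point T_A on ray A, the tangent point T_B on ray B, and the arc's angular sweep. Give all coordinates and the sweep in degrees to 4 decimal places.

center=(-27.8854,12.4272) T_A=(-22.3261,15.1446) T_B=(-21.7816,11.4102) sweep=35.5091

bisector direction at 188.2947° = (-0.989539,-0.144264)
center distance |VC| = r/sin(θ/2) = 6.187950/sin(72.2455°) = 6.497411
C = V + |VC|·bis = (-27.8854,12.4272)
T_A = V + ((C−V)·d_A)·d_A = V + 1.9813·d_A = (-22.3261,15.1446)
T_B = V + ((C−V)·d_B)·d_B = V + 1.9813·d_B = (-21.7816,11.4102)
sweep = 180° − θ = 35.5091°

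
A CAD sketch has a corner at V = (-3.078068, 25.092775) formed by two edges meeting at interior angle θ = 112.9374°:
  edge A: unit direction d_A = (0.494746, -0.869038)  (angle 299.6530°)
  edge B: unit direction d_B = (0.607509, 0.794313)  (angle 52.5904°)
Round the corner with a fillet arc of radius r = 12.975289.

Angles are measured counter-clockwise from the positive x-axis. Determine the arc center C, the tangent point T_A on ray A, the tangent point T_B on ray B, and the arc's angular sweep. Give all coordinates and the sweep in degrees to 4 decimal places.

bisector direction at 356.1217° = (0.997710,-0.067637)
center distance |VC| = r/sin(θ/2) = 12.975289/sin(56.4687°) = 15.565661
C = V + |VC|·bis = (12.4519,24.0400)
T_A = V + ((C−V)·d_A)·d_A = V + 8.5984·d_A = (1.1759,17.6205)
T_B = V + ((C−V)·d_B)·d_B = V + 8.5984·d_B = (2.1455,31.9226)
sweep = 180° − θ = 67.0626°

center=(12.4519,24.0400) T_A=(1.1759,17.6205) T_B=(2.1455,31.9226) sweep=67.0626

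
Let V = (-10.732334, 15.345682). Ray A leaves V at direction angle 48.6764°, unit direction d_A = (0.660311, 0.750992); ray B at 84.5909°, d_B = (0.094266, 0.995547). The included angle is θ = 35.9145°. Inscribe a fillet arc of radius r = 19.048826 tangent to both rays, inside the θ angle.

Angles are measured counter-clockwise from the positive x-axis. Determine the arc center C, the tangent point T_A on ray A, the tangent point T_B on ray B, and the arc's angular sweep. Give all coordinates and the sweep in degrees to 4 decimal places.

bisector direction at 66.6337° = (0.396609,0.917988)
center distance |VC| = r/sin(θ/2) = 19.048826/sin(17.9572°) = 61.785193
C = V + |VC|·bis = (13.7722,72.0637)
T_A = V + ((C−V)·d_A)·d_A = V + 58.7754·d_A = (28.0777,59.4856)
T_B = V + ((C−V)·d_B)·d_B = V + 58.7754·d_B = (-5.1918,73.8594)
sweep = 180° − θ = 144.0855°

center=(13.7722,72.0637) T_A=(28.0777,59.4856) T_B=(-5.1918,73.8594) sweep=144.0855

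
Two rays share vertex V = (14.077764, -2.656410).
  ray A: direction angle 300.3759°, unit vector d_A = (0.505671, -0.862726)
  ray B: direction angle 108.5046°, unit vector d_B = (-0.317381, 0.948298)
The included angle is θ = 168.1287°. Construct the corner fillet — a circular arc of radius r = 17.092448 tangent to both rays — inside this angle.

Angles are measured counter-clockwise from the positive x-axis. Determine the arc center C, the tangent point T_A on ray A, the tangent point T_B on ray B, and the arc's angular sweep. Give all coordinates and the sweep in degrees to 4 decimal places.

bisector direction at 24.4403° = (0.910393,0.413744)
center distance |VC| = r/sin(θ/2) = 17.092448/sin(84.0644°) = 17.184580
C = V + |VC|·bis = (29.7225,4.4536)
T_A = V + ((C−V)·d_A)·d_A = V + 1.7771·d_A = (14.9764,-4.1895)
T_B = V + ((C−V)·d_B)·d_B = V + 1.7771·d_B = (13.5138,-0.9712)
sweep = 180° − θ = 11.8713°

center=(29.7225,4.4536) T_A=(14.9764,-4.1895) T_B=(13.5138,-0.9712) sweep=11.8713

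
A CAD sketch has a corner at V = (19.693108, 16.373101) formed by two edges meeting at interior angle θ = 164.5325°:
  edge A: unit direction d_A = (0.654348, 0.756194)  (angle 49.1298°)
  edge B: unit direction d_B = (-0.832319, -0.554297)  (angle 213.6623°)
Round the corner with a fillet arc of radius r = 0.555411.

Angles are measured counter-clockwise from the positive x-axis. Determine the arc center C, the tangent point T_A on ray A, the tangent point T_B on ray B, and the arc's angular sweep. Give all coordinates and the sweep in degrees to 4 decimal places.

bisector direction at 131.3961° = (-0.661260,0.750157)
center distance |VC| = r/sin(θ/2) = 0.555411/sin(82.2662°) = 0.560509
C = V + |VC|·bis = (19.3225,16.7936)
T_A = V + ((C−V)·d_A)·d_A = V + 0.0754·d_A = (19.7425,16.4301)
T_B = V + ((C−V)·d_B)·d_B = V + 0.0754·d_B = (19.6303,16.3313)
sweep = 180° − θ = 15.4675°

center=(19.3225,16.7936) T_A=(19.7425,16.4301) T_B=(19.6303,16.3313) sweep=15.4675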